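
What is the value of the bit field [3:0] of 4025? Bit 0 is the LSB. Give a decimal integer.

v = 111110111001
Shift right by 0: 111110111001
Mask low 4 bits: 1001 = 9

9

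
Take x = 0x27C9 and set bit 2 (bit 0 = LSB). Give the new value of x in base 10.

10189

x = 10011111001001
bit 2 is currently 0; set it via x | (1 << 2) = x | 4
→ 10011111001101 = 10189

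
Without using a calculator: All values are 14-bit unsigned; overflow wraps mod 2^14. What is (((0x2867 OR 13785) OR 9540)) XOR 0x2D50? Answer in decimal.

4271

0x2867 = 10100001100111
13785 = 11010111011001
→ OR → 11110111111111 = 15871
9540 = 10010101000100
→ OR → 11110111111111 = 15871
0x2D50 = 10110101010000
→ XOR → 01000010101111 = 4271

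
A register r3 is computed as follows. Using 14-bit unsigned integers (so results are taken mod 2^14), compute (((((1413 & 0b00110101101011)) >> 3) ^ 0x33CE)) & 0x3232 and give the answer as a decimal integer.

12834

1413 = 00010110000101
0b00110101101011 = 00110101101011
→ & → 00010100000001 = 1281
→ >> 3 → 00000010100000 = 160
0x33CE = 11001111001110
→ ^ → 11001101101110 = 13166
0x3232 = 11001000110010
→ & → 11001000100010 = 12834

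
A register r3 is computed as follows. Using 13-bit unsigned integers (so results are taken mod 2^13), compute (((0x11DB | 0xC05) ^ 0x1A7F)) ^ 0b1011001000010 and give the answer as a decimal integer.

4578

0x11DB = 1000111011011
0xC05 = 0110000000101
→ | → 1110111011111 = 7647
0x1A7F = 1101001111111
→ ^ → 0011110100000 = 1952
0b1011001000010 = 1011001000010
→ ^ → 1000111100010 = 4578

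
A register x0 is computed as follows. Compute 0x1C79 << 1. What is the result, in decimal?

14578

0x1C79 = 01110001111001
shift left by 1 → 11100011110010 = 14578
(equivalently, 7289 × 2^1 = 7289 × 2)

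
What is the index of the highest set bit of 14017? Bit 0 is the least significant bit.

14017 = 11011011000001
The topmost 1 is at position 13 (since 2^13 = 8192 ≤ 14017 < 16384).

13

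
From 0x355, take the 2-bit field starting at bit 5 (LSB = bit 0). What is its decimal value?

2

v = 1101010101
Shift right by 5: 11010
Mask low 2 bits: 10 = 2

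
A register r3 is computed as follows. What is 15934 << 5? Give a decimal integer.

509888

15934 = 0000011111000111110
shift left by 5 → 1111100011111000000 = 509888
(equivalently, 15934 × 2^5 = 15934 × 32)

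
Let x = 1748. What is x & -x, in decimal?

4

x = 11011010100 = 1748
-x (two's complement) = …00100101100
AND   = 00000000100 = 4
(x & -x isolates the lowest set bit of x.)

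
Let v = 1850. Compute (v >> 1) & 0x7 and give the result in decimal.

v = 11100111010
Shift right by 1: 1110011101
Mask low 3 bits: 101 = 5

5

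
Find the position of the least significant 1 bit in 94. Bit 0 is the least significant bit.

94 = 1011110
Trailing zeros: 1, so the lowest set bit is bit 1 (value 2).

1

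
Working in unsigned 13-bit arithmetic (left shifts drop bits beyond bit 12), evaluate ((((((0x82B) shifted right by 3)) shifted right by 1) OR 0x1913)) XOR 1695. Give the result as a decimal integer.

0x82B = 0100000101011
→ shifted right by 3 → 0000100000101 = 261
→ shifted right by 1 → 0000010000010 = 130
0x1913 = 1100100010011
→ OR → 1100110010011 = 6547
1695 = 0011010011111
→ XOR → 1111100001100 = 7948

7948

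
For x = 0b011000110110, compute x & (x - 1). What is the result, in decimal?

x = 11000110110 = 1590
x - 1 = 11000110101
AND   = 11000110100 = 1588
(x & (x - 1) clears the lowest set bit of x.)

1588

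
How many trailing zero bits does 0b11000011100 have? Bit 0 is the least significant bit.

2

0b11000011100 = 11000011100
Trailing zeros: 2, so the lowest set bit is bit 2 (value 4).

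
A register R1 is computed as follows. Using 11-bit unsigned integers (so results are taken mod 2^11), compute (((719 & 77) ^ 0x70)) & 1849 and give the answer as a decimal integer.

57

719 = 01011001111
77 = 00001001101
→ & → 00001001101 = 77
0x70 = 00001110000
→ ^ → 00000111101 = 61
1849 = 11100111001
→ & → 00000111001 = 57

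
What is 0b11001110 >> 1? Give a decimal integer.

x = 11001110
shift right by 1 → 01100111 = 103
(equivalently, floor(206 / 2))

103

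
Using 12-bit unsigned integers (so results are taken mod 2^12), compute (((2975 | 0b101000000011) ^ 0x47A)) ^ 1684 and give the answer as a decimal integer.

2975 = 101110011111
0b101000000011 = 101000000011
→ | → 101110011111 = 2975
0x47A = 010001111010
→ ^ → 111111100101 = 4069
1684 = 011010010100
→ ^ → 100101110001 = 2417

2417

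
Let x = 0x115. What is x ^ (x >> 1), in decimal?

415

x = 100010101 = 277
x>>1 = 010001010
XOR  = 110011111 = 415
(x ^ (x >> 1) gives the standard binary-reflected Gray code of x.)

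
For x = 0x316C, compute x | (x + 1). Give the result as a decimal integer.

12653

x = 11000101101100 = 12652
x + 1 = 11000101101101
OR    = 11000101101101 = 12653
(x | (x + 1) sets the lowest cleared bit.)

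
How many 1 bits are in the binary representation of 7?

7 = 111
Count the 1s: 1 + 1 + 1 = 3

3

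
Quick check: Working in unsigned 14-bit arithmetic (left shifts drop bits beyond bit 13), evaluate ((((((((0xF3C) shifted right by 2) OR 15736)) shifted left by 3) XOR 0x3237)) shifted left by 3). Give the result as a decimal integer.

0xF3C = 00111100111100
→ shifted right by 2 → 00001111001111 = 975
15736 = 11110101111000
→ OR → 11111111111111 = 16383
→ shifted left by 3 (mod 2^14) → 11111111111000 = 16376
0x3237 = 11001000110111
→ XOR → 00110111001111 = 3535
→ shifted left by 3 (mod 2^14) → 10111001111000 = 11896

11896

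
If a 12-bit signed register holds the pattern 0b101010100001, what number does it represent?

pattern = 101010100001 (MSB is 1 ⇒ negative)
Invert: 010101011110, add 1 → 010101011111 = 1375, so the value is -1375.
(Equivalently: 2721 - 2^12 = 2721 - 4096 = -1375.)

-1375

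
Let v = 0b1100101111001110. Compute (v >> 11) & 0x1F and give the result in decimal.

25

v = 1100101111001110
Shift right by 11: 11001
Mask low 5 bits: 11001 = 25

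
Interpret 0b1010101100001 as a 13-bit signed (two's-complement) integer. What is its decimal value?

-2719

pattern = 1010101100001 (MSB is 1 ⇒ negative)
Invert: 0101010011110, add 1 → 0101010011111 = 2719, so the value is -2719.
(Equivalently: 5473 - 2^13 = 5473 - 8192 = -2719.)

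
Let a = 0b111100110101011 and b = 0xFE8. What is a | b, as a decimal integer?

32747

a = 111100110101011
0xFE8 = 000111111101000
 OR → 111111111101011 = 32747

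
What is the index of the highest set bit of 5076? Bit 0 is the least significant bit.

5076 = 1001111010100
The topmost 1 is at position 12 (since 2^12 = 4096 ≤ 5076 < 8192).

12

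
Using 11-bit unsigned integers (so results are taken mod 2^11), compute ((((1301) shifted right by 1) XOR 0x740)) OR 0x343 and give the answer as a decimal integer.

1301 = 10100010101
→ shifted right by 1 → 01010001010 = 650
0x740 = 11101000000
→ XOR → 10111001010 = 1482
0x343 = 01101000011
→ OR → 11111001011 = 1995

1995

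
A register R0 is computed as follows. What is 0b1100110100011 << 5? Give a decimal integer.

x = 000001100110100011
shift left by 5 → 110011010001100000 = 210016
(equivalently, 6563 × 2^5 = 6563 × 32)

210016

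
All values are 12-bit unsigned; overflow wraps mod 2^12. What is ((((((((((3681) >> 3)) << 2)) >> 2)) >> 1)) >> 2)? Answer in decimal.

57

3681 = 111001100001
→ >> 3 → 000111001100 = 460
→ << 2 (mod 2^12) → 011100110000 = 1840
→ >> 2 → 000111001100 = 460
→ >> 1 → 000011100110 = 230
→ >> 2 → 000000111001 = 57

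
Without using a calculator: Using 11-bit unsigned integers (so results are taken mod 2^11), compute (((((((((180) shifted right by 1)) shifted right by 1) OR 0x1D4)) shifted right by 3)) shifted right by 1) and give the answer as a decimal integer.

180 = 00010110100
→ shifted right by 1 → 00001011010 = 90
→ shifted right by 1 → 00000101101 = 45
0x1D4 = 00111010100
→ OR → 00111111101 = 509
→ shifted right by 3 → 00000111111 = 63
→ shifted right by 1 → 00000011111 = 31

31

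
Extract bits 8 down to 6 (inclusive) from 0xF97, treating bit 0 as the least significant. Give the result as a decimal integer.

v = 0111110010111
Shift right by 6: 0111110
Mask low 3 bits: 110 = 6

6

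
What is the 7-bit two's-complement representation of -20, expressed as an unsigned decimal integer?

20 in 7 bits: 0010100
Invert: 1101011
Add 1:  1101100 = 108
(Check: 2^7 - 20 = 128 - 20 = 108.)

108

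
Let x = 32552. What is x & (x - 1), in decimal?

32544

x = 111111100101000 = 32552
x - 1 = 111111100100111
AND   = 111111100100000 = 32544
(x & (x - 1) clears the lowest set bit of x.)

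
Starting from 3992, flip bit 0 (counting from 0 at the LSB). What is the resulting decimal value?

3993

x = 111110011000
bit 0 is currently 0; toggle it via x ^ (1 << 0) = x ^ 1
→ 111110011001 = 3993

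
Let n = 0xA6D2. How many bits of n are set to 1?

8

0xA6D2 = 1010011011010010
Count the 1s: 1 + 1 + 1 + 1 + 1 + 1 + 1 + 1 = 8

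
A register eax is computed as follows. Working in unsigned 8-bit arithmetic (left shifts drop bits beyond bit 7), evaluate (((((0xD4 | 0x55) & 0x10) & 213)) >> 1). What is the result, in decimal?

8

0xD4 = 11010100
0x55 = 01010101
→ | → 11010101 = 213
0x10 = 00010000
→ & → 00010000 = 16
213 = 11010101
→ & → 00010000 = 16
→ >> 1 → 00001000 = 8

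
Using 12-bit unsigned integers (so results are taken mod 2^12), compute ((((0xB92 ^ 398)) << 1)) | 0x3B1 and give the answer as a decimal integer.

0xB92 = 101110010010
398 = 000110001110
→ ^ → 101000011100 = 2588
→ << 1 (mod 2^12) → 010000111000 = 1080
0x3B1 = 001110110001
→ | → 011110111001 = 1977

1977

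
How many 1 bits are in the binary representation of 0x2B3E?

9

0x2B3E = 10101100111110
Count the 1s: 1 + 1 + 1 + 1 + 1 + 1 + 1 + 1 + 1 = 9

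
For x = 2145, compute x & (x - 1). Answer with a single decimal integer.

2144

x = 100001100001 = 2145
x - 1 = 100001100000
AND   = 100001100000 = 2144
(x & (x - 1) clears the lowest set bit of x.)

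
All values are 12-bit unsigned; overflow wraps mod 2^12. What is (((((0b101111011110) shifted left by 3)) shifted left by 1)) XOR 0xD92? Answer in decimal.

0b101111011110 = 101111011110
→ shifted left by 3 (mod 2^12) → 111011110000 = 3824
→ shifted left by 1 (mod 2^12) → 110111100000 = 3552
0xD92 = 110110010010
→ XOR → 000001110010 = 114

114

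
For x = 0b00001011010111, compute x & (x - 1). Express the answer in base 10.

726

x = 1011010111 = 727
x - 1 = 1011010110
AND   = 1011010110 = 726
(x & (x - 1) clears the lowest set bit of x.)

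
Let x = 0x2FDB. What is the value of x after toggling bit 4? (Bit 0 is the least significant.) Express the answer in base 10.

12235

x = 10111111011011
bit 4 is currently 1; toggle it via x ^ (1 << 4) = x ^ 16
→ 10111111001011 = 12235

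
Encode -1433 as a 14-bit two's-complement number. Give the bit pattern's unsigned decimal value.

14951

1433 in 14 bits: 00010110011001
Invert: 11101001100110
Add 1:  11101001100111 = 14951
(Check: 2^14 - 1433 = 16384 - 1433 = 14951.)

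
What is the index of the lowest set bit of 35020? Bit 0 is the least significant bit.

2

35020 = 1000100011001100
Trailing zeros: 2, so the lowest set bit is bit 2 (value 4).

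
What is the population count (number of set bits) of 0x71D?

7

0x71D = 11100011101
Count the 1s: 1 + 1 + 1 + 1 + 1 + 1 + 1 = 7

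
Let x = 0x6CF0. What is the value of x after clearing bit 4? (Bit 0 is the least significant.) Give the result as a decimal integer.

x = 110110011110000
bit 4 is currently 1; clear it via x & ~(1 << 4) = x & ~16
→ 110110011100000 = 27872

27872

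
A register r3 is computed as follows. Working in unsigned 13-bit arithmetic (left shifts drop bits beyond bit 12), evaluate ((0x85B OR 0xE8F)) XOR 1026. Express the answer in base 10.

0x85B = 0100001011011
0xE8F = 0111010001111
→ OR → 0111011011111 = 3807
1026 = 0010000000010
→ XOR → 0101011011101 = 2781

2781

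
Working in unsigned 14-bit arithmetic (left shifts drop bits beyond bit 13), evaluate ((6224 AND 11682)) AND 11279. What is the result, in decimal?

2048

6224 = 01100001010000
11682 = 10110110100010
→ AND → 00100000000000 = 2048
11279 = 10110000001111
→ AND → 00100000000000 = 2048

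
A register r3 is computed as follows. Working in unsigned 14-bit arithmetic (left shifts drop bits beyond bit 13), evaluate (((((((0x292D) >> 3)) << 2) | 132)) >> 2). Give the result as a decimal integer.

1317

0x292D = 10100100101101
→ >> 3 → 00010100100101 = 1317
→ << 2 (mod 2^14) → 01010010010100 = 5268
132 = 00000010000100
→ | → 01010010010100 = 5268
→ >> 2 → 00010100100101 = 1317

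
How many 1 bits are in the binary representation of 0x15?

3

0x15 = 10101
Count the 1s: 1 + 1 + 1 = 3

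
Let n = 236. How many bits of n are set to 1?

5

236 = 11101100
Count the 1s: 1 + 1 + 1 + 1 + 1 = 5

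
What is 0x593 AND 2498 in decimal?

0x593 = 010110010011
2498 = 100111000010
AND → 000110000010 = 386

386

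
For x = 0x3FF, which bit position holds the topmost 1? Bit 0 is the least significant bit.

9

0x3FF = 1111111111
The topmost 1 is at position 9 (since 2^9 = 512 ≤ 1023 < 1024).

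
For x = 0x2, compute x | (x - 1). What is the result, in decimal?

3

x = 10 = 2
x - 1 = 01
OR    = 11 = 3
(x | (x - 1) sets all bits below the lowest set bit.)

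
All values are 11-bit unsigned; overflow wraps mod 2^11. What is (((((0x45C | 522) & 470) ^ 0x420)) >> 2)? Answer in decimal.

0x45C = 10001011100
522 = 01000001010
→ | → 11001011110 = 1630
470 = 00111010110
→ & → 00001010110 = 86
0x420 = 10000100000
→ ^ → 10001110110 = 1142
→ >> 2 → 00100011101 = 285

285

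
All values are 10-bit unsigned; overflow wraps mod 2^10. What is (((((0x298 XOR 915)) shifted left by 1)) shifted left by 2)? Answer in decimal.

0x298 = 1010011000
915 = 1110010011
→ XOR → 0100001011 = 267
→ shifted left by 1 (mod 2^10) → 1000010110 = 534
→ shifted left by 2 (mod 2^10) → 0001011000 = 88

88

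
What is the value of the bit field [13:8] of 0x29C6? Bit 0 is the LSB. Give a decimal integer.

41

v = 0010100111000110
Shift right by 8: 00101001
Mask low 6 bits: 101001 = 41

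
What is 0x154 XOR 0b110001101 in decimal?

217

0x154 = 101010100
b = 110001101
XOR → 011011001 = 217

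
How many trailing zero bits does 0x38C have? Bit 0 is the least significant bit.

0x38C = 1110001100
Trailing zeros: 2, so the lowest set bit is bit 2 (value 4).

2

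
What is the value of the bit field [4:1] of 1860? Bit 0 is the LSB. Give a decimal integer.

2

v = 11101000100
Shift right by 1: 1110100010
Mask low 4 bits: 0010 = 2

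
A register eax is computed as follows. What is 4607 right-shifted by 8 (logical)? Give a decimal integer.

17

4607 = 1000111111111
shift right by 8 → 0000000010001 = 17
(equivalently, floor(4607 / 256))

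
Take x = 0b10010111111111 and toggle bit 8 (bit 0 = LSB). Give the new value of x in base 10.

x = 10010111111111
bit 8 is currently 1; toggle it via x ^ (1 << 8) = x ^ 256
→ 10010011111111 = 9471

9471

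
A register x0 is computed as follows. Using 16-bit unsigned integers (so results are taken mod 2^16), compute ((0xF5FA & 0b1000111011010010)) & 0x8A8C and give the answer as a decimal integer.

32896

0xF5FA = 1111010111111010
0b1000111011010010 = 1000111011010010
→ & → 1000010011010010 = 34002
0x8A8C = 1000101010001100
→ & → 1000000010000000 = 32896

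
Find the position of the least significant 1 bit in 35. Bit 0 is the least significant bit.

35 = 100011
Trailing zeros: 0, so the lowest set bit is bit 0 (value 1).

0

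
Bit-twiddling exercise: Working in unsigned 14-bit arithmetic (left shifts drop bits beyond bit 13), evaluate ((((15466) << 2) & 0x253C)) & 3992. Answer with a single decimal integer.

264

15466 = 11110001101010
→ << 2 (mod 2^14) → 11000110101000 = 12712
0x253C = 10010100111100
→ & → 10000100101000 = 8488
3992 = 00111110011000
→ & → 00000100001000 = 264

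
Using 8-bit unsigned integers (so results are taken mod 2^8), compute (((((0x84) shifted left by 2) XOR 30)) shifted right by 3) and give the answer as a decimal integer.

0x84 = 10000100
→ shifted left by 2 (mod 2^8) → 00010000 = 16
30 = 00011110
→ XOR → 00001110 = 14
→ shifted right by 3 → 00000001 = 1

1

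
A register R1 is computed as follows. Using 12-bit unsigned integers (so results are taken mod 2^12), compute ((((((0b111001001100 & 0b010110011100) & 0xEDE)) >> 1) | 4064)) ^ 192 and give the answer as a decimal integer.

0b111001001100 = 111001001100
0b010110011100 = 010110011100
→ & → 010000001100 = 1036
0xEDE = 111011011110
→ & → 010000001100 = 1036
→ >> 1 → 001000000110 = 518
4064 = 111111100000
→ | → 111111100110 = 4070
192 = 000011000000
→ ^ → 111100100110 = 3878

3878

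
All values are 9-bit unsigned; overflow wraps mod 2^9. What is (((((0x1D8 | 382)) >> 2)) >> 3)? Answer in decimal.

0x1D8 = 111011000
382 = 101111110
→ | → 111111110 = 510
→ >> 2 → 001111111 = 127
→ >> 3 → 000001111 = 15

15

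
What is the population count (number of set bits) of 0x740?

4

0x740 = 11101000000
Count the 1s: 1 + 1 + 1 + 1 = 4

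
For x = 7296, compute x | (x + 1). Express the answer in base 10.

x = 1110010000000 = 7296
x + 1 = 1110010000001
OR    = 1110010000001 = 7297
(x | (x + 1) sets the lowest cleared bit.)

7297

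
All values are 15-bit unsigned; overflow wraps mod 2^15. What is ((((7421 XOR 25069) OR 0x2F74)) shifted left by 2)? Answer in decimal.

32208

7421 = 001110011111101
25069 = 110000111101101
→ XOR → 111110100010000 = 32016
0x2F74 = 010111101110100
→ OR → 111111101110100 = 32628
→ shifted left by 2 (mod 2^15) → 111110111010000 = 32208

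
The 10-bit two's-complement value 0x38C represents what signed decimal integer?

-116

pattern = 1110001100 (MSB is 1 ⇒ negative)
Invert: 0001110011, add 1 → 0001110100 = 116, so the value is -116.
(Equivalently: 908 - 2^10 = 908 - 1024 = -116.)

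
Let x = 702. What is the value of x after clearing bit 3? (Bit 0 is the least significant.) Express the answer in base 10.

694

x = 01010111110
bit 3 is currently 1; clear it via x & ~(1 << 3) = x & ~8
→ 01010110110 = 694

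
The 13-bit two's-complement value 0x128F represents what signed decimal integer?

pattern = 1001010001111 (MSB is 1 ⇒ negative)
Invert: 0110101110000, add 1 → 0110101110001 = 3441, so the value is -3441.
(Equivalently: 4751 - 2^13 = 4751 - 8192 = -3441.)

-3441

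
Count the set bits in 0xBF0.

0xBF0 = 101111110000
Count the 1s: 1 + 1 + 1 + 1 + 1 + 1 + 1 = 7

7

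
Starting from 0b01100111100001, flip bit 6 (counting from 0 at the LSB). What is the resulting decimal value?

6561

x = 01100111100001
bit 6 is currently 1; toggle it via x ^ (1 << 6) = x ^ 64
→ 01100110100001 = 6561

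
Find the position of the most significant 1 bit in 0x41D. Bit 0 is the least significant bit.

10

0x41D = 10000011101
The topmost 1 is at position 10 (since 2^10 = 1024 ≤ 1053 < 2048).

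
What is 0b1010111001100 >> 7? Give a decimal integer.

x = 1010111001100
shift right by 7 → 0000000101011 = 43
(equivalently, floor(5580 / 128))

43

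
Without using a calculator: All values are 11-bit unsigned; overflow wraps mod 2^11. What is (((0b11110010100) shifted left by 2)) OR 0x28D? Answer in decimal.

0b11110010100 = 11110010100
→ shifted left by 2 (mod 2^11) → 11001010000 = 1616
0x28D = 01010001101
→ OR → 11011011101 = 1757

1757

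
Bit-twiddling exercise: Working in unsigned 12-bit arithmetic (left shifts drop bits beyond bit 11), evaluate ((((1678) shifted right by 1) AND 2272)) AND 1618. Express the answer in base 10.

1678 = 011010001110
→ shifted right by 1 → 001101000111 = 839
2272 = 100011100000
→ AND → 000001000000 = 64
1618 = 011001010010
→ AND → 000001000000 = 64

64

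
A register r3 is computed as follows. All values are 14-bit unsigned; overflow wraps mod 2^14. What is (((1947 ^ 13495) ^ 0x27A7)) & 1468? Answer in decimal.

1947 = 00011110011011
13495 = 11010010110111
→ ^ → 11001100101100 = 13100
0x27A7 = 10011110100111
→ ^ → 01010010001011 = 5259
1468 = 00010110111100
→ & → 00010010001000 = 1160

1160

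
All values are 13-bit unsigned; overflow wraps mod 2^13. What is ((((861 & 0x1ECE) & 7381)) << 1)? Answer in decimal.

136

861 = 0001101011101
0x1ECE = 1111011001110
→ & → 0001001001100 = 588
7381 = 1110011010101
→ & → 0000001000100 = 68
→ << 1 (mod 2^13) → 0000010001000 = 136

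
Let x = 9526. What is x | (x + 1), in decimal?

9527

x = 10010100110110 = 9526
x + 1 = 10010100110111
OR    = 10010100110111 = 9527
(x | (x + 1) sets the lowest cleared bit.)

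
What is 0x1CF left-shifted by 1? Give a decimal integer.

0x1CF = 0111001111
shift left by 1 → 1110011110 = 926
(equivalently, 463 × 2^1 = 463 × 2)

926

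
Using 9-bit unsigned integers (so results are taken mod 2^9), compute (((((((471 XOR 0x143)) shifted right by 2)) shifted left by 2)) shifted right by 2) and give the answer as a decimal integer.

471 = 111010111
0x143 = 101000011
→ XOR → 010010100 = 148
→ shifted right by 2 → 000100101 = 37
→ shifted left by 2 (mod 2^9) → 010010100 = 148
→ shifted right by 2 → 000100101 = 37

37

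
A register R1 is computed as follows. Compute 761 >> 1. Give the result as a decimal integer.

380

761 = 1011111001
shift right by 1 → 0101111100 = 380
(equivalently, floor(761 / 2))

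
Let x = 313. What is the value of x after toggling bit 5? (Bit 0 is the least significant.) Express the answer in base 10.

281

x = 000100111001
bit 5 is currently 1; toggle it via x ^ (1 << 5) = x ^ 32
→ 000100011001 = 281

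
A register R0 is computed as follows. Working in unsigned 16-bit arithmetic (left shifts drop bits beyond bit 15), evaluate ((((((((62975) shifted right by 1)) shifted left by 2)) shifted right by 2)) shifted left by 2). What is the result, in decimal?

60412

62975 = 1111010111111111
→ shifted right by 1 → 0111101011111111 = 31487
→ shifted left by 2 (mod 2^16) → 1110101111111100 = 60412
→ shifted right by 2 → 0011101011111111 = 15103
→ shifted left by 2 (mod 2^16) → 1110101111111100 = 60412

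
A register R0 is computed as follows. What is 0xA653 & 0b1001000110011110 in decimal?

0xA653 = 1010011001010011
b = 1001000110011110
AND → 1000000000010010 = 32786

32786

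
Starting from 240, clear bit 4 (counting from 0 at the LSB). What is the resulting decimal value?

x = 0011110000
bit 4 is currently 1; clear it via x & ~(1 << 4) = x & ~16
→ 0011100000 = 224

224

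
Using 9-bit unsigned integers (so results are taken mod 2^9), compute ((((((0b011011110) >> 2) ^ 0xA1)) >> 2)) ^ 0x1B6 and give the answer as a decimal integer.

403

0b011011110 = 011011110
→ >> 2 → 000110111 = 55
0xA1 = 010100001
→ ^ → 010010110 = 150
→ >> 2 → 000100101 = 37
0x1B6 = 110110110
→ ^ → 110010011 = 403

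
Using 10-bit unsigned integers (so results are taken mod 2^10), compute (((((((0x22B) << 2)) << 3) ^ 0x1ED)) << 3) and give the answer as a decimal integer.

0x22B = 1000101011
→ << 2 (mod 2^10) → 0010101100 = 172
→ << 3 (mod 2^10) → 0101100000 = 352
0x1ED = 0111101101
→ ^ → 0010001101 = 141
→ << 3 (mod 2^10) → 0001101000 = 104

104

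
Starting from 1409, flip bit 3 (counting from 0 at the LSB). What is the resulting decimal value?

1417

x = 10110000001
bit 3 is currently 0; toggle it via x ^ (1 << 3) = x ^ 8
→ 10110001001 = 1417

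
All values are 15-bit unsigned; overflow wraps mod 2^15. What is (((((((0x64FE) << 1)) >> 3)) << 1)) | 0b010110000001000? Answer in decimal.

0x64FE = 110010011111110
→ << 1 (mod 2^15) → 100100111111100 = 18940
→ >> 3 → 000100100111111 = 2367
→ << 1 (mod 2^15) → 001001001111110 = 4734
0b010110000001000 = 010110000001000
→ | → 011111001111110 = 15998

15998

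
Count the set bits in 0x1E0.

0x1E0 = 111100000
Count the 1s: 1 + 1 + 1 + 1 = 4

4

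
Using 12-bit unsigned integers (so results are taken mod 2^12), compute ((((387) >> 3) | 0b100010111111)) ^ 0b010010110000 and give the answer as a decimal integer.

387 = 000110000011
→ >> 3 → 000000110000 = 48
0b100010111111 = 100010111111
→ | → 100010111111 = 2239
0b010010110000 = 010010110000
→ ^ → 110000001111 = 3087

3087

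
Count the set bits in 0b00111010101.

6

n = 111010101
Count the 1s: 1 + 1 + 1 + 1 + 1 + 1 = 6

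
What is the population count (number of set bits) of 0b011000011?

n = 11000011
Count the 1s: 1 + 1 + 1 + 1 = 4

4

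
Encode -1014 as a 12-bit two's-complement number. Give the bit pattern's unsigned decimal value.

3082

1014 in 12 bits: 001111110110
Invert: 110000001001
Add 1:  110000001010 = 3082
(Check: 2^12 - 1014 = 4096 - 1014 = 3082.)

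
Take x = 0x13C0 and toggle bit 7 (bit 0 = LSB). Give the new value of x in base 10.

4928

x = 01001111000000
bit 7 is currently 1; toggle it via x ^ (1 << 7) = x ^ 128
→ 01001101000000 = 4928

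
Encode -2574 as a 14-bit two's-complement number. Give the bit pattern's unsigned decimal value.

13810

2574 in 14 bits: 00101000001110
Invert: 11010111110001
Add 1:  11010111110010 = 13810
(Check: 2^14 - 2574 = 16384 - 2574 = 13810.)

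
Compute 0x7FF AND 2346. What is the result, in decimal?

298

0x7FF = 011111111111
2346 = 100100101010
AND → 000100101010 = 298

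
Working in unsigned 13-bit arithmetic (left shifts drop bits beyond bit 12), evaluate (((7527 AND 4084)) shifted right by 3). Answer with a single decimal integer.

428

7527 = 1110101100111
4084 = 0111111110100
→ AND → 0110101100100 = 3428
→ shifted right by 3 → 0000110101100 = 428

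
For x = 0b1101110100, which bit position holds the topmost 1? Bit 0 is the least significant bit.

0b1101110100 = 1101110100
The topmost 1 is at position 9 (since 2^9 = 512 ≤ 884 < 1024).

9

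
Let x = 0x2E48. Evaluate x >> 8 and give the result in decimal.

46

0x2E48 = 10111001001000
shift right by 8 → 00000000101110 = 46
(equivalently, floor(11848 / 256))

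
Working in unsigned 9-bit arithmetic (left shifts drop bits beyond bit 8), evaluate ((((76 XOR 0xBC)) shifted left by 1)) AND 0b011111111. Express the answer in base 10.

224

76 = 001001100
0xBC = 010111100
→ XOR → 011110000 = 240
→ shifted left by 1 (mod 2^9) → 111100000 = 480
0b011111111 = 011111111
→ AND → 011100000 = 224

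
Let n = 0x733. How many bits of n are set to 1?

7

0x733 = 11100110011
Count the 1s: 1 + 1 + 1 + 1 + 1 + 1 + 1 = 7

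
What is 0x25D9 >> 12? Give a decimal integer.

2

0x25D9 = 10010111011001
shift right by 12 → 00000000000010 = 2
(equivalently, floor(9689 / 4096))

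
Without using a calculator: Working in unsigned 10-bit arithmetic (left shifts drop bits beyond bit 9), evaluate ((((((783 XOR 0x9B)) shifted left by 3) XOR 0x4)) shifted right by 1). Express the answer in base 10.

783 = 1100001111
0x9B = 0010011011
→ XOR → 1110010100 = 916
→ shifted left by 3 (mod 2^10) → 0010100000 = 160
0x4 = 0000000100
→ XOR → 0010100100 = 164
→ shifted right by 1 → 0001010010 = 82

82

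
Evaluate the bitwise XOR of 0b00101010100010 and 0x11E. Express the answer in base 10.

a = 101010100010
0x11E = 000100011110
XOR → 101110111100 = 3004

3004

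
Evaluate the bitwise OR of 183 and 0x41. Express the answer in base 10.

247

183 = 10110111
0x41 = 01000001
 OR → 11110111 = 247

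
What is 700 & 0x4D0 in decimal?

144

700 = 01010111100
0x4D0 = 10011010000
AND → 00010010000 = 144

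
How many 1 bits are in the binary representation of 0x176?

6

0x176 = 101110110
Count the 1s: 1 + 1 + 1 + 1 + 1 + 1 = 6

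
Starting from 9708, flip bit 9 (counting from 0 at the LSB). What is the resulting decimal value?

10220

x = 10010111101100
bit 9 is currently 0; toggle it via x ^ (1 << 9) = x ^ 512
→ 10011111101100 = 10220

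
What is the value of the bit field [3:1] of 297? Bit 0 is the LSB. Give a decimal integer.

4

v = 0100101001
Shift right by 1: 010010100
Mask low 3 bits: 100 = 4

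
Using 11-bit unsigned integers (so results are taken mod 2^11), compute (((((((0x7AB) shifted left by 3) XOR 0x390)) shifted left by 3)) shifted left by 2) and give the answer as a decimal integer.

256

0x7AB = 11110101011
→ shifted left by 3 (mod 2^11) → 10101011000 = 1368
0x390 = 01110010000
→ XOR → 11011001000 = 1736
→ shifted left by 3 (mod 2^11) → 11001000000 = 1600
→ shifted left by 2 (mod 2^11) → 00100000000 = 256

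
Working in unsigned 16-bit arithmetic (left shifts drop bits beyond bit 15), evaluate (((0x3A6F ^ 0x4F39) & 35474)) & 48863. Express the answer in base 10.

18

0x3A6F = 0011101001101111
0x4F39 = 0100111100111001
→ ^ → 0111010101010110 = 30038
35474 = 1000101010010010
→ & → 0000000000010010 = 18
48863 = 1011111011011111
→ & → 0000000000010010 = 18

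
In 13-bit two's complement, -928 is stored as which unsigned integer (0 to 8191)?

928 in 13 bits: 0001110100000
Invert: 1110001011111
Add 1:  1110001100000 = 7264
(Check: 2^13 - 928 = 8192 - 928 = 7264.)

7264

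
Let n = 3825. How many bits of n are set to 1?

8

3825 = 111011110001
Count the 1s: 1 + 1 + 1 + 1 + 1 + 1 + 1 + 1 = 8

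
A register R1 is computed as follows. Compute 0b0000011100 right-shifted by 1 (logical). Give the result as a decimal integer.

14

x = 11100
shift right by 1 → 01110 = 14
(equivalently, floor(28 / 2))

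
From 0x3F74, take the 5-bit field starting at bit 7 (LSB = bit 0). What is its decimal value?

30

v = 11111101110100
Shift right by 7: 1111110
Mask low 5 bits: 11110 = 30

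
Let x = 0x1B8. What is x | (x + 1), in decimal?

x = 110111000 = 440
x + 1 = 110111001
OR    = 110111001 = 441
(x | (x + 1) sets the lowest cleared bit.)

441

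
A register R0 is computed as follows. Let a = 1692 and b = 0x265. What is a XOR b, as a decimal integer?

1273

1692 = 11010011100
0x265 = 01001100101
XOR → 10011111001 = 1273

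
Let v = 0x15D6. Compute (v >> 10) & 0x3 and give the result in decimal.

1

v = 01010111010110
Shift right by 10: 0101
Mask low 2 bits: 01 = 1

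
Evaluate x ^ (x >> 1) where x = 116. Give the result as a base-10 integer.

x = 1110100 = 116
x>>1 = 0111010
XOR  = 1001110 = 78
(x ^ (x >> 1) gives the standard binary-reflected Gray code of x.)

78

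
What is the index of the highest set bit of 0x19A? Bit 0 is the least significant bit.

0x19A = 110011010
The topmost 1 is at position 8 (since 2^8 = 256 ≤ 410 < 512).

8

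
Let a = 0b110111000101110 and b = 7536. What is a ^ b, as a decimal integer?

a = 110111000101110
7536 = 001110101110000
XOR → 111001101011110 = 29534

29534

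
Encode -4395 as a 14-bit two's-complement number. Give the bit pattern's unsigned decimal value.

4395 in 14 bits: 01000100101011
Invert: 10111011010100
Add 1:  10111011010101 = 11989
(Check: 2^14 - 4395 = 16384 - 4395 = 11989.)

11989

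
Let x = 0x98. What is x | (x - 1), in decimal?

x = 10011000 = 152
x - 1 = 10010111
OR    = 10011111 = 159
(x | (x - 1) sets all bits below the lowest set bit.)

159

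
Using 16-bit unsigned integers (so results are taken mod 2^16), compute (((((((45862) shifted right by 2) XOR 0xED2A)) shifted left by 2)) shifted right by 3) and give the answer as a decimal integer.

45862 = 1011001100100110
→ shifted right by 2 → 0010110011001001 = 11465
0xED2A = 1110110100101010
→ XOR → 1100000111100011 = 49635
→ shifted left by 2 (mod 2^16) → 0000011110001100 = 1932
→ shifted right by 3 → 0000000011110001 = 241

241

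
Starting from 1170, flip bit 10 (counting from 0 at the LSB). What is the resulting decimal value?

x = 010010010010
bit 10 is currently 1; toggle it via x ^ (1 << 10) = x ^ 1024
→ 000010010010 = 146

146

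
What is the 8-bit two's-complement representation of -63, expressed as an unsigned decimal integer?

193

63 in 8 bits: 00111111
Invert: 11000000
Add 1:  11000001 = 193
(Check: 2^8 - 63 = 256 - 63 = 193.)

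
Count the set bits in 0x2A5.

0x2A5 = 1010100101
Count the 1s: 1 + 1 + 1 + 1 + 1 = 5

5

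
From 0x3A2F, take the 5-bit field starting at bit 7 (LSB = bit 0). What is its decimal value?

v = 11101000101111
Shift right by 7: 1110100
Mask low 5 bits: 10100 = 20

20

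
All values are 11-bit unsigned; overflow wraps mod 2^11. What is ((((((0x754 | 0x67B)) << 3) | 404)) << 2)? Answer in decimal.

2032

0x754 = 11101010100
0x67B = 11001111011
→ | → 11101111111 = 1919
→ << 3 (mod 2^11) → 01111111000 = 1016
404 = 00110010100
→ | → 01111111100 = 1020
→ << 2 (mod 2^11) → 11111110000 = 2032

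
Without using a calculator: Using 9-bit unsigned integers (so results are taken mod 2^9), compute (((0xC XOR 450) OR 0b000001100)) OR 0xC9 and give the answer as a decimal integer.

463

0xC = 000001100
450 = 111000010
→ XOR → 111001110 = 462
0b000001100 = 000001100
→ OR → 111001110 = 462
0xC9 = 011001001
→ OR → 111001111 = 463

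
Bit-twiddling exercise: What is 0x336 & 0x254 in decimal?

0x336 = 1100110110
0x254 = 1001010100
AND → 1000010100 = 532

532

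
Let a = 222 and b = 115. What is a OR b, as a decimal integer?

255

222 = 11011110
115 = 01110011
 OR → 11111111 = 255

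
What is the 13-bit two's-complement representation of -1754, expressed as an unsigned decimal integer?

1754 in 13 bits: 0011011011010
Invert: 1100100100101
Add 1:  1100100100110 = 6438
(Check: 2^13 - 1754 = 8192 - 1754 = 6438.)

6438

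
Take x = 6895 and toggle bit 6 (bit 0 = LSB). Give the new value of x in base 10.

x = 1101011101111
bit 6 is currently 1; toggle it via x ^ (1 << 6) = x ^ 64
→ 1101010101111 = 6831

6831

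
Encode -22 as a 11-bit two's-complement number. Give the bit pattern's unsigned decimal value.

22 in 11 bits: 00000010110
Invert: 11111101001
Add 1:  11111101010 = 2026
(Check: 2^11 - 22 = 2048 - 22 = 2026.)

2026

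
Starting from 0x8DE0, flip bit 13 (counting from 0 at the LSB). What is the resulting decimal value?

x = 1000110111100000
bit 13 is currently 0; toggle it via x ^ (1 << 13) = x ^ 8192
→ 1010110111100000 = 44512

44512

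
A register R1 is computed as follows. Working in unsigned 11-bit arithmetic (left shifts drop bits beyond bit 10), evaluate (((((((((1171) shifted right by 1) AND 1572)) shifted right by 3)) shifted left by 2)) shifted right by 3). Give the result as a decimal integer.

1171 = 10010010011
→ shifted right by 1 → 01001001001 = 585
1572 = 11000100100
→ AND → 01000000000 = 512
→ shifted right by 3 → 00001000000 = 64
→ shifted left by 2 (mod 2^11) → 00100000000 = 256
→ shifted right by 3 → 00000100000 = 32

32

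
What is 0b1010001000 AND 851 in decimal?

512

a = 1010001000
851 = 1101010011
AND → 1000000000 = 512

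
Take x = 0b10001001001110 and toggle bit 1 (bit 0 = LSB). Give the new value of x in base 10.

8780

x = 10001001001110
bit 1 is currently 1; toggle it via x ^ (1 << 1) = x ^ 2
→ 10001001001100 = 8780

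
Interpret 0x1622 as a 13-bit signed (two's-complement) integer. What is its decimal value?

pattern = 1011000100010 (MSB is 1 ⇒ negative)
Invert: 0100111011101, add 1 → 0100111011110 = 2526, so the value is -2526.
(Equivalently: 5666 - 2^13 = 5666 - 8192 = -2526.)

-2526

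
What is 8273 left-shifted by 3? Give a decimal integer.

66184

8273 = 00010000001010001
shift left by 3 → 10000001010001000 = 66184
(equivalently, 8273 × 2^3 = 8273 × 8)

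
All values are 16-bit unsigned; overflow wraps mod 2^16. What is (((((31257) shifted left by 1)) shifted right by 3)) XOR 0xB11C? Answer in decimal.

31257 = 0111101000011001
→ shifted left by 1 (mod 2^16) → 1111010000110010 = 62514
→ shifted right by 3 → 0001111010000110 = 7814
0xB11C = 1011000100011100
→ XOR → 1010111110011010 = 44954

44954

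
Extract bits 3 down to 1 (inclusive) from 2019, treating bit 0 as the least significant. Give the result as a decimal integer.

1

v = 11111100011
Shift right by 1: 1111110001
Mask low 3 bits: 001 = 1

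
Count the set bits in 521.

521 = 1000001001
Count the 1s: 1 + 1 + 1 = 3

3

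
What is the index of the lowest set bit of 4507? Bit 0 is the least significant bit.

4507 = 1000110011011
Trailing zeros: 0, so the lowest set bit is bit 0 (value 1).

0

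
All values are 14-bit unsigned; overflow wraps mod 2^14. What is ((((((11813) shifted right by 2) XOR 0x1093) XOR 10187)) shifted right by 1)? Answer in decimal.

7784

11813 = 10111000100101
→ shifted right by 2 → 00101110001001 = 2953
0x1093 = 01000010010011
→ XOR → 01101100011010 = 6938
10187 = 10011111001011
→ XOR → 11110011010001 = 15569
→ shifted right by 1 → 01111001101000 = 7784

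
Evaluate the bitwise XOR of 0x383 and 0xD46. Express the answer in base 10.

3781

0x383 = 001110000011
0xD46 = 110101000110
XOR → 111011000101 = 3781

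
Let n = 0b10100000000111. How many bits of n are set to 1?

5

n = 10100000000111
Count the 1s: 1 + 1 + 1 + 1 + 1 = 5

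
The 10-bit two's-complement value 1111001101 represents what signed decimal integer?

pattern = 1111001101 (MSB is 1 ⇒ negative)
Invert: 0000110010, add 1 → 0000110011 = 51, so the value is -51.
(Equivalently: 973 - 2^10 = 973 - 1024 = -51.)

-51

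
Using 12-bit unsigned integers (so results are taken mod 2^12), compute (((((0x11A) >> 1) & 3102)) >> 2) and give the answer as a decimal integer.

0x11A = 000100011010
→ >> 1 → 000010001101 = 141
3102 = 110000011110
→ & → 000000001100 = 12
→ >> 2 → 000000000011 = 3

3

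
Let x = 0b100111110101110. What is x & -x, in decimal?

x = 100111110101110 = 20398
-x (two's complement) = …011000001010010
AND   = 000000000000010 = 2
(x & -x isolates the lowest set bit of x.)

2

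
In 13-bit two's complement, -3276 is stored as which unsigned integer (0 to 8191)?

4916

3276 in 13 bits: 0110011001100
Invert: 1001100110011
Add 1:  1001100110100 = 4916
(Check: 2^13 - 3276 = 8192 - 3276 = 4916.)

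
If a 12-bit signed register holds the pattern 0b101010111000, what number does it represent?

pattern = 101010111000 (MSB is 1 ⇒ negative)
Invert: 010101000111, add 1 → 010101001000 = 1352, so the value is -1352.
(Equivalently: 2744 - 2^12 = 2744 - 4096 = -1352.)

-1352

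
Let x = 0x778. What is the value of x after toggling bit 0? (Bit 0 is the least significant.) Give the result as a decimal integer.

1913

x = 11101111000
bit 0 is currently 0; toggle it via x ^ (1 << 0) = x ^ 1
→ 11101111001 = 1913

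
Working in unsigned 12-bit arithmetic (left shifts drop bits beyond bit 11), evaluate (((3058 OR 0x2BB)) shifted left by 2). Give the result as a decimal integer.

4076

3058 = 101111110010
0x2BB = 001010111011
→ OR → 101111111011 = 3067
→ shifted left by 2 (mod 2^12) → 111111101100 = 4076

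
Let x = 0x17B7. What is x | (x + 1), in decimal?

x = 1011110110111 = 6071
x + 1 = 1011110111000
OR    = 1011110111111 = 6079
(x | (x + 1) sets the lowest cleared bit.)

6079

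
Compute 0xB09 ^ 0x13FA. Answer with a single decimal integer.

0xB09 = 0101100001001
0x13FA = 1001111111010
XOR → 1100011110011 = 6387

6387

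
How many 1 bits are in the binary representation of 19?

3

19 = 10011
Count the 1s: 1 + 1 + 1 = 3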